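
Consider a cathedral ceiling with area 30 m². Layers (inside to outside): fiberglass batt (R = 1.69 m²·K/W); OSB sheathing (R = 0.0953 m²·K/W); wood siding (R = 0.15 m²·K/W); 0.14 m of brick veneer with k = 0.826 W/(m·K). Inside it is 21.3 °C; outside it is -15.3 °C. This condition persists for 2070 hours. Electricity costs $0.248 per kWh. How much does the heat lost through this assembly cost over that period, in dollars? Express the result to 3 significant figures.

268 dollars

0.14/0.826 = 0.1695
R_total = 1.69 + 0.0953 + 0.15 + 0.1695 = 2.105 m²·K/W
Q = 30 × (21.3 − (-15.3)) / 2.105 = 521.7 W
E = 521.7 W × 2070 h / 1000 = 1080 kWh
Cost = 1080 × 0.248 = $267.8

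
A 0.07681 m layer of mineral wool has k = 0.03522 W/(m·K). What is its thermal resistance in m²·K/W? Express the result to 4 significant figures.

R = L/k = 0.07681/0.03522 = 2.1809 m²·K/W

2.181 m²·K/W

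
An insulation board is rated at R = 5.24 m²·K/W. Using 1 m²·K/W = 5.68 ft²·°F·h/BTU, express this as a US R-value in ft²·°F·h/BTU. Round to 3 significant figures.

R_US = 5.24 × 5.68 = 29.76

29.8 ft²·°F·h/BTU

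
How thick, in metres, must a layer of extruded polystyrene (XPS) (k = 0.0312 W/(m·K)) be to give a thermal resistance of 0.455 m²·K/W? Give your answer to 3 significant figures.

L = R·k = 0.455 × 0.0312 = 0.0142 m

0.0142 m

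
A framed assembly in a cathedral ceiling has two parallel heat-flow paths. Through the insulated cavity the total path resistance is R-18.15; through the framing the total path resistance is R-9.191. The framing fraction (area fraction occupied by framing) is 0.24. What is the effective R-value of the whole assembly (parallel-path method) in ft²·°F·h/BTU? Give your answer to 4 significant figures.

U_eff = 0.76/18.15 + 0.24/9.191 = 0.041873 + 0.026113 = 0.067986
R_eff = 1/U_eff = 14.709 ft²·°F·h/BTU

14.71 ft²·°F·h/BTU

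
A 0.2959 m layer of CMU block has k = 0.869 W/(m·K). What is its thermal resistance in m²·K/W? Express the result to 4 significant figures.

R = L/k = 0.2959/0.869 = 0.34051 m²·K/W

0.3405 m²·K/W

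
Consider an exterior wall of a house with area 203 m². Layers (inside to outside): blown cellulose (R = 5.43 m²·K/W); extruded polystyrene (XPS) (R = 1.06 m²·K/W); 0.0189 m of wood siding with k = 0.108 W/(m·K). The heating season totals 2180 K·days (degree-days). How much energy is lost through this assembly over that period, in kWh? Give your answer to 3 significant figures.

1590 kWh

0.0189/0.108 = 0.175
R_total = 5.43 + 1.06 + 0.175 = 6.665 m²·K/W
E = A × HDD × 24 / R / 1000 = 203 × 2180 × 24 / 6.665 / 1000 = 1594 kWh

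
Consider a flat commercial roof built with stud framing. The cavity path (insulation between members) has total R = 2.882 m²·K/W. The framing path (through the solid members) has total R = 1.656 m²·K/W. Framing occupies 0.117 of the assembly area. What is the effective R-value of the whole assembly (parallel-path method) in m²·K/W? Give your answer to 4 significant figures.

2.652 m²·K/W

U_eff = 0.883/2.882 + 0.117/1.656 = 0.30638 + 0.070652 = 0.37704
R_eff = 1/U_eff = 2.6523 m²·K/W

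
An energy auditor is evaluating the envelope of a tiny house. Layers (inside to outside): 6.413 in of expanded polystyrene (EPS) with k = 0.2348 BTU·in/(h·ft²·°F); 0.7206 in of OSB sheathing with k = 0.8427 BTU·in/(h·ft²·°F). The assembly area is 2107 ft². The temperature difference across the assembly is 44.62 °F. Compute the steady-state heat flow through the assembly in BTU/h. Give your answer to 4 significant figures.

6.413/0.2348 = 27.313
0.7206/0.8427 = 0.85511
R_total = 27.313 + 0.85511 = 28.168 ft²·°F·h/BTU
Q = A·ΔT/R = 2107 × 44.62 / 28.168 = 3337.7 BTU/h

3338 BTU/h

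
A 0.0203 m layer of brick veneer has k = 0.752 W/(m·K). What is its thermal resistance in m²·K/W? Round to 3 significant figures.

0.0270 m²·K/W

R = L/k = 0.0203/0.752 = 0.02699 m²·K/W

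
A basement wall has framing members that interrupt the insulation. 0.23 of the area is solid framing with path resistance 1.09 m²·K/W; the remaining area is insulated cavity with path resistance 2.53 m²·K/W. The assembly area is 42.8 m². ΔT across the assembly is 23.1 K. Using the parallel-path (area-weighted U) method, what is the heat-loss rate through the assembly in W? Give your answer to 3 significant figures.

510 W

U_eff = 0.77/2.53 + 0.23/1.09 = 0.3043 + 0.211 = 0.5154
R_eff = 1/U_eff = 1.94 m²·K/W
Q = 42.8 × 23.1 / 1.94 = 509.5 W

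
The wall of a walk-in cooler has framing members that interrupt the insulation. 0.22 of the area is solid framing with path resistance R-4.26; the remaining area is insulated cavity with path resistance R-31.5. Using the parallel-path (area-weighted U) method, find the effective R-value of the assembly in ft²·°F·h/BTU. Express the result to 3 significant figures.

U_eff = 0.78/31.5 + 0.22/4.26 = 0.02476 + 0.05164 = 0.07641
R_eff = 1/U_eff = 13.09 ft²·°F·h/BTU

13.1 ft²·°F·h/BTU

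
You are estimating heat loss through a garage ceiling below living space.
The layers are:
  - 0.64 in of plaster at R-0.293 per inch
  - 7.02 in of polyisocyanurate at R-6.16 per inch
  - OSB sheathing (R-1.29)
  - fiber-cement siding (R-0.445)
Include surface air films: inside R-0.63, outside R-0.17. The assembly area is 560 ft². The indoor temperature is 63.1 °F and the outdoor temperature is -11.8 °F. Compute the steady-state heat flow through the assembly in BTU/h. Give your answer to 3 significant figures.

913 BTU/h

0.64 × 0.293 = 0.1875
7.02 × 6.16 = 43.24
R_total = 0.63 + 0.1875 + 43.24 + 1.29 + 0.445 + 0.17 = 45.97 ft²·°F·h/BTU
Q = A·ΔT/R = 560 × (63.1 − (-11.8)) / 45.97 = 912.5 BTU/h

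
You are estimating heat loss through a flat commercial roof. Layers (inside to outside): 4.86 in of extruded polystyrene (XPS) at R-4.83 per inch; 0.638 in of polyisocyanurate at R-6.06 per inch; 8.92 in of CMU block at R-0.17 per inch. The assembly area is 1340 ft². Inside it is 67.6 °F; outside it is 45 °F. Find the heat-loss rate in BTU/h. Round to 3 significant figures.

1050 BTU/h

4.86 × 4.83 = 23.47
0.638 × 6.06 = 3.866
8.92 × 0.17 = 1.516
R_total = 23.47 + 3.866 + 1.516 = 28.86 ft²·°F·h/BTU
Q = A·ΔT/R = 1340 × (67.6 − 45) / 28.86 = 1049 BTU/h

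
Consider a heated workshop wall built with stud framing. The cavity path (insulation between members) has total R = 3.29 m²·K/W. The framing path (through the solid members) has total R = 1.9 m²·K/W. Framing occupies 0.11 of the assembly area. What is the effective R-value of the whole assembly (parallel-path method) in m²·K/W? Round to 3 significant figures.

3.04 m²·K/W

U_eff = 0.89/3.29 + 0.11/1.9 = 0.2705 + 0.05789 = 0.3284
R_eff = 1/U_eff = 3.045 m²·K/W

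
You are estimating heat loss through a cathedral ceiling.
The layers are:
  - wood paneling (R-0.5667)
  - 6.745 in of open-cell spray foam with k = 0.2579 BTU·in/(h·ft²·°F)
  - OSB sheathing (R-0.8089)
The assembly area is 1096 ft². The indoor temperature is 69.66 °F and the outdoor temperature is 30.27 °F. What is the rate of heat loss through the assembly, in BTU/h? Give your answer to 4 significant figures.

6.745/0.2579 = 26.154
R_total = 0.5667 + 26.154 + 0.8089 = 27.529 ft²·°F·h/BTU
Q = A·ΔT/R = 1096 × (69.66 − 30.27) / 27.529 = 1568.2 BTU/h

1568 BTU/h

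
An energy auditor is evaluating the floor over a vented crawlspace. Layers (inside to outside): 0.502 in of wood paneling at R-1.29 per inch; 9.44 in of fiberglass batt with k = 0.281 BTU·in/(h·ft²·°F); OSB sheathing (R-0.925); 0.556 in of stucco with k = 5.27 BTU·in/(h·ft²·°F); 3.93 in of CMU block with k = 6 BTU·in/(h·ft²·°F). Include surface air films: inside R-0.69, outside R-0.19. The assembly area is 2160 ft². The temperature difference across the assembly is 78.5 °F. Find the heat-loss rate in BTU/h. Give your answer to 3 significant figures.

4610 BTU/h

0.502 × 1.29 = 0.6476
9.44/0.281 = 33.59
0.556/5.27 = 0.1055
3.93/6 = 0.655
R_total = 0.69 + 0.6476 + 33.59 + 0.925 + 0.1055 + 0.655 + 0.19 = 36.81 ft²·°F·h/BTU
Q = A·ΔT/R = 2160 × 78.5 / 36.81 = 4607 BTU/h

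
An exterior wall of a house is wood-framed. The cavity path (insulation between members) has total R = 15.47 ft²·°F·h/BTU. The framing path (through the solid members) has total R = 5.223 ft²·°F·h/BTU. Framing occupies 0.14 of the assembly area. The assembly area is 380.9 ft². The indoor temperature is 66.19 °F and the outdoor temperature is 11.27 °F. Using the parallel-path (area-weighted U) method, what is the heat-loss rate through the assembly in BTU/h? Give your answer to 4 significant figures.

U_eff = 0.86/15.47 + 0.14/5.223 = 0.055591 + 0.026805 = 0.082396
R_eff = 1/U_eff = 12.137 ft²·°F·h/BTU
Q = 380.9 × (66.19 − 11.27) / 12.137 = 1723.6 BTU/h

1724 BTU/h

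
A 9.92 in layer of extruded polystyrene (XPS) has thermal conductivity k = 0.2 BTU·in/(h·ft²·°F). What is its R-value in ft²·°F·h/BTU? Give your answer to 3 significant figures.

49.6 ft²·°F·h/BTU

R = L/k = 9.92/0.2 = 49.6 ft²·°F·h/BTU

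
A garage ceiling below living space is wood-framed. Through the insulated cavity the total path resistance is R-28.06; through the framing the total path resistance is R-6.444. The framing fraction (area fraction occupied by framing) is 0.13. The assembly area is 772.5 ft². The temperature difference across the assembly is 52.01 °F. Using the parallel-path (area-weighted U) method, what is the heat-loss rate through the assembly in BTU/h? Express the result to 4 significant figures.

U_eff = 0.87/28.06 + 0.13/6.444 = 0.031005 + 0.020174 = 0.051179
R_eff = 1/U_eff = 19.539 ft²·°F·h/BTU
Q = 772.5 × 52.01 / 19.539 = 2056.2 BTU/h

2056 BTU/h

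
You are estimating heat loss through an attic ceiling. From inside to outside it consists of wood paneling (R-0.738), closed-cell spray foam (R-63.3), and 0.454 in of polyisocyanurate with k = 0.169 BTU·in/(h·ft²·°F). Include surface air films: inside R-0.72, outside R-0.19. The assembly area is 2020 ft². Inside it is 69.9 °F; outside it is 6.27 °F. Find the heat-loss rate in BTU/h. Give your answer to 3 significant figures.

1900 BTU/h

0.454/0.169 = 2.686
R_total = 0.72 + 0.738 + 63.3 + 2.686 + 0.19 = 67.63 ft²·°F·h/BTU
Q = A·ΔT/R = 2020 × (69.9 − 6.27) / 67.63 = 1900 BTU/h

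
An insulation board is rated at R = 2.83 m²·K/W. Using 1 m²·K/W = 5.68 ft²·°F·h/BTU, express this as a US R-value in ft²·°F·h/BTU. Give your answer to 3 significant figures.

R_US = 2.83 × 5.68 = 16.07

16.1 ft²·°F·h/BTU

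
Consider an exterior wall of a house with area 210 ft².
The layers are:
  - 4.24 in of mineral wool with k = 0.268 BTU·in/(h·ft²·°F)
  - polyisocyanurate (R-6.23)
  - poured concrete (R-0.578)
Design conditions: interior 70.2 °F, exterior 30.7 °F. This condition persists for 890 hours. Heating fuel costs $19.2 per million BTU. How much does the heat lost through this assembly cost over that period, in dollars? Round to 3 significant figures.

4.24/0.268 = 15.82
R_total = 15.82 + 6.23 + 0.578 = 22.63 ft²·°F·h/BTU
Q = 210 × (70.2 − 30.7) / 22.63 = 366.6 BTU/h
E = 366.6 × 890 = 326200 BTU
Cost = 326200/10⁶ × 19.2 = $6.264

6.26 dollars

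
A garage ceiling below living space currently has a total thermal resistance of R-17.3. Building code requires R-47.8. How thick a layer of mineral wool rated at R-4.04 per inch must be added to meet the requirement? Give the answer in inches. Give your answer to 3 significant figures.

ΔR = 47.8 − 17.3 = 30.5 ft²·°F·h/BTU
L = ΔR / (R/in) = 30.5/4.04 = 7.55 in

7.55 in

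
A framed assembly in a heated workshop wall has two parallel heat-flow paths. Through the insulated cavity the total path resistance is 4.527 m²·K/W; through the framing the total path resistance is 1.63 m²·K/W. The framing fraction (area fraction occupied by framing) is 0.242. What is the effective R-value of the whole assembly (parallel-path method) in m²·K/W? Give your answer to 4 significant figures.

U_eff = 0.758/4.527 + 0.242/1.63 = 0.16744 + 0.14847 = 0.31591
R_eff = 1/U_eff = 3.1655 m²·K/W

3.165 m²·K/W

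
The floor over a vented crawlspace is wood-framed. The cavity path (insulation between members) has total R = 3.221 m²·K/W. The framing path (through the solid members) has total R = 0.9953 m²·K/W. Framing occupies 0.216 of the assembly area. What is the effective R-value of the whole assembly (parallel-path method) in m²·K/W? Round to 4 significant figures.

U_eff = 0.784/3.221 + 0.216/0.9953 = 0.2434 + 0.21702 = 0.46042
R_eff = 1/U_eff = 2.1719 m²·K/W

2.172 m²·K/W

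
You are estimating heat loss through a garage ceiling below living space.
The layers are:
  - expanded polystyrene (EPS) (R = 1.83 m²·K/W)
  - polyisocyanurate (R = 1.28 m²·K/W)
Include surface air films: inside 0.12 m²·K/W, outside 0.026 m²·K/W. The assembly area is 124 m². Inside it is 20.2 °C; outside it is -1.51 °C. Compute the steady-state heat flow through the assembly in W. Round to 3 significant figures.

827 W

R_total = 0.12 + 1.83 + 1.28 + 0.026 = 3.256 m²·K/W
Q = A·ΔT/R = 124 × (20.2 − (-1.51)) / 3.256 = 826.8 W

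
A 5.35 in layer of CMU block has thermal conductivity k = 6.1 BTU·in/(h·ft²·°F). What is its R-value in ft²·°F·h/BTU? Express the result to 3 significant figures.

R = L/k = 5.35/6.1 = 0.877 ft²·°F·h/BTU

0.877 ft²·°F·h/BTU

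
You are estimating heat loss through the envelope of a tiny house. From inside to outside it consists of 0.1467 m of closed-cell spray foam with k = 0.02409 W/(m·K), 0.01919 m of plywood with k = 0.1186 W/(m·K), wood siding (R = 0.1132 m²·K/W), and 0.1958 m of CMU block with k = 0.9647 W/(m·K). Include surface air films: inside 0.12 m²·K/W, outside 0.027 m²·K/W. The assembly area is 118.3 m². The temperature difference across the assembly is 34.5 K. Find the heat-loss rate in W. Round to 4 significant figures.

607.8 W

0.1467/0.02409 = 6.0897
0.01919/0.1186 = 0.1618
0.1958/0.9647 = 0.20296
R_total = 0.12 + 6.0897 + 0.1618 + 0.1132 + 0.20296 + 0.027 = 6.7146 m²·K/W
Q = A·ΔT/R = 118.3 × 34.5 / 6.7146 = 607.83 W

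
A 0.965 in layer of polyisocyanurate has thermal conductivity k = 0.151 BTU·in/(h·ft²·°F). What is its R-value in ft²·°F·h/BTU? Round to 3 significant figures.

R = L/k = 0.965/0.151 = 6.391 ft²·°F·h/BTU

6.39 ft²·°F·h/BTU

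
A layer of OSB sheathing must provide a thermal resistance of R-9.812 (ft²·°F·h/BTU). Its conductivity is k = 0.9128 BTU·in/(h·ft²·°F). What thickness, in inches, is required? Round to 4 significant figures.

8.956 in

L = R × k = 9.812 × 0.9128 = 8.9564 in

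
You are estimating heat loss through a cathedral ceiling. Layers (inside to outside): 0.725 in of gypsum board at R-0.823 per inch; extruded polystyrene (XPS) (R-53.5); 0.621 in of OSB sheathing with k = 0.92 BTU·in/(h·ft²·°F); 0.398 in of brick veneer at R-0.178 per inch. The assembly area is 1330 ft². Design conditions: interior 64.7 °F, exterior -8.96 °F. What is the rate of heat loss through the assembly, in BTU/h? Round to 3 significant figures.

0.725 × 0.823 = 0.5967
0.621/0.92 = 0.675
0.398 × 0.178 = 0.07084
R_total = 0.5967 + 53.5 + 0.675 + 0.07084 = 54.84 ft²·°F·h/BTU
Q = A·ΔT/R = 1330 × (64.7 − (-8.96)) / 54.84 = 1786 BTU/h

1790 BTU/h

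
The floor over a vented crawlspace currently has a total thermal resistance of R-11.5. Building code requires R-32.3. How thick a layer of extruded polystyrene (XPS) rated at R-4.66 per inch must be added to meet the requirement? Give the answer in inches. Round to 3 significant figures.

ΔR = 32.3 − 11.5 = 20.8 ft²·°F·h/BTU
L = ΔR / (R/in) = 20.8/4.66 = 4.464 in

4.46 in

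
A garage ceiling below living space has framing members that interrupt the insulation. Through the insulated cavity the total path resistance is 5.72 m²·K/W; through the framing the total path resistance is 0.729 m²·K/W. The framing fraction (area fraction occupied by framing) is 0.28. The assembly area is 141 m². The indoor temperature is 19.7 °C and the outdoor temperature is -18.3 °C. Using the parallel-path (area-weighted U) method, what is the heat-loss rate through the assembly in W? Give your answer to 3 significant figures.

2730 W

U_eff = 0.72/5.72 + 0.28/0.729 = 0.1259 + 0.3841 = 0.51
R_eff = 1/U_eff = 1.961 m²·K/W
Q = 141 × (19.7 − (-18.3)) / 1.961 = 2732 W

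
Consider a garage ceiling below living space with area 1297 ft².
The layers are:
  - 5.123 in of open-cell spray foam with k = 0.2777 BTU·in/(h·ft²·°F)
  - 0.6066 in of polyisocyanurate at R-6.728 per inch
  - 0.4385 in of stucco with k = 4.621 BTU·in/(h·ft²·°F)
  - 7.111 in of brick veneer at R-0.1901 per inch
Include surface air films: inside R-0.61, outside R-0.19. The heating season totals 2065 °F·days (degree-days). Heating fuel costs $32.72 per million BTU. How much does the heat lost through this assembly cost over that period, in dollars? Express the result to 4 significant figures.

5.123/0.2777 = 18.448
0.6066 × 6.728 = 4.0812
0.4385/4.621 = 0.094893
7.111 × 0.1901 = 1.3518
R_total = 0.61 + 18.448 + 4.0812 + 0.094893 + 1.3518 + 0.19 = 24.776 ft²·°F·h/BTU
E = A × HDD × 24 / R = 1297 × 2065 × 24 / 24.776 = 2594400 BTU
Cost = 2594400/10⁶ × 32.72 = $84.89

84.89 dollars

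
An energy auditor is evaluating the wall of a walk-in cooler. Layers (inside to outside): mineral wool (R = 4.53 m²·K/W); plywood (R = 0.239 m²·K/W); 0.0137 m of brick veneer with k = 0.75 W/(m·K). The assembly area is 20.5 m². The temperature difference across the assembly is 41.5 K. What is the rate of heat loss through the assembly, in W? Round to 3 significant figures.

0.0137/0.75 = 0.01827
R_total = 4.53 + 0.239 + 0.01827 = 4.787 m²·K/W
Q = A·ΔT/R = 20.5 × 41.5 / 4.787 = 177.7 W

178 W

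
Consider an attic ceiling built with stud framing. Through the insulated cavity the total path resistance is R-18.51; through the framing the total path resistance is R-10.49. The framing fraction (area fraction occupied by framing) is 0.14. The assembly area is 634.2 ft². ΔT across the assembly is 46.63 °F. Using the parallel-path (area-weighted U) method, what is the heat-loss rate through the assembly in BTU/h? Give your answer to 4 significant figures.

U_eff = 0.86/18.51 + 0.14/10.49 = 0.046461 + 0.013346 = 0.059807
R_eff = 1/U_eff = 16.72 ft²·°F·h/BTU
Q = 634.2 × 46.63 / 16.72 = 1768.7 BTU/h

1769 BTU/h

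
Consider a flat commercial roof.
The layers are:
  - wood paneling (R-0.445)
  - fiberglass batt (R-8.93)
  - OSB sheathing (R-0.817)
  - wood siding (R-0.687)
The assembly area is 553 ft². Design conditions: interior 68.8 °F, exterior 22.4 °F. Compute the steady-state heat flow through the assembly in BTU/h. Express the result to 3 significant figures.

R_total = 0.445 + 8.93 + 0.817 + 0.687 = 10.88 ft²·°F·h/BTU
Q = A·ΔT/R = 553 × (68.8 − 22.4) / 10.88 = 2359 BTU/h

2360 BTU/h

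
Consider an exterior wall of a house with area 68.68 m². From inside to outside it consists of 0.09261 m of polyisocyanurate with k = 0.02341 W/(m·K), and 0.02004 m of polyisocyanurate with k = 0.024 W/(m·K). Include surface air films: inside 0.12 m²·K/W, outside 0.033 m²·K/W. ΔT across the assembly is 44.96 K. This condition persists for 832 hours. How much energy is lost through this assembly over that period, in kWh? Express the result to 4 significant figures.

0.09261/0.02341 = 3.956
0.02004/0.024 = 0.835
R_total = 0.12 + 3.956 + 0.835 + 0.033 = 4.944 m²·K/W
Q = 68.68 × 44.96 / 4.944 = 624.57 W
E = 624.57 W × 832 h / 1000 = 519.64 kWh

519.6 kWh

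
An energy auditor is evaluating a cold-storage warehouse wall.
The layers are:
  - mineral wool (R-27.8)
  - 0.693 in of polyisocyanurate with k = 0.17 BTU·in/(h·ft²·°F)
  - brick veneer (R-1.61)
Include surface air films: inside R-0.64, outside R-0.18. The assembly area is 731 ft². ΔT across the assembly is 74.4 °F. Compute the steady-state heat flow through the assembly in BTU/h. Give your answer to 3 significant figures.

1590 BTU/h

0.693/0.17 = 4.076
R_total = 0.64 + 27.8 + 4.076 + 1.61 + 0.18 = 34.31 ft²·°F·h/BTU
Q = A·ΔT/R = 731 × 74.4 / 34.31 = 1585 BTU/h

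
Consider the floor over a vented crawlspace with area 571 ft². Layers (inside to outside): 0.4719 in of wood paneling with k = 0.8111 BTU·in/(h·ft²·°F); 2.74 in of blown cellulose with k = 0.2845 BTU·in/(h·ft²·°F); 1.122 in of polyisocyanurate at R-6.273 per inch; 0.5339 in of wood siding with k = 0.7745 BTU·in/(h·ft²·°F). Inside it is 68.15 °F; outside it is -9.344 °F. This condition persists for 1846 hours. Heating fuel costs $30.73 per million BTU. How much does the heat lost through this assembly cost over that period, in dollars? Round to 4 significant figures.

0.4719/0.8111 = 0.5818
2.74/0.2845 = 9.6309
1.122 × 6.273 = 7.0383
0.5339/0.7745 = 0.68935
R_total = 0.5818 + 9.6309 + 7.0383 + 0.68935 = 17.94 ft²·°F·h/BTU
Q = 571 × (68.15 − (-9.344)) / 17.94 = 2466.5 BTU/h
E = 2466.5 × 1846 = 4553100 BTU
Cost = 4553100/10⁶ × 30.73 = $139.92

139.9 dollars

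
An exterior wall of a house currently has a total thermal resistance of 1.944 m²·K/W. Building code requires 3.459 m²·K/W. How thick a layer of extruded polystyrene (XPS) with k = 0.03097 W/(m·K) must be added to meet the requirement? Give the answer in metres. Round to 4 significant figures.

0.04692 m

ΔR = 3.459 − 1.944 = 1.515 m²·K/W
L = ΔR × k = 1.515 × 0.03097 = 0.04692 m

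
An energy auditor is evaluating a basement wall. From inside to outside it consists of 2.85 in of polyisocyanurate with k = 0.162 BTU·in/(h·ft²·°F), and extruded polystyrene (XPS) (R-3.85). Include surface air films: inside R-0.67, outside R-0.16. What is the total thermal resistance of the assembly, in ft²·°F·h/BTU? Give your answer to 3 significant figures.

2.85/0.162 = 17.59
R_total = 0.67 + 17.59 + 3.85 + 0.16 = 22.27 ft²·°F·h/BTU

22.3 ft²·°F·h/BTU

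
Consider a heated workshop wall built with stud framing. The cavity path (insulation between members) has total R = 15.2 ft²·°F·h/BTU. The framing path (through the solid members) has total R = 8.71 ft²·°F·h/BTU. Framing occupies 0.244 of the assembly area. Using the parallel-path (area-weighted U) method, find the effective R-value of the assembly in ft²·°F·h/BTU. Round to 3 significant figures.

U_eff = 0.756/15.2 + 0.244/8.71 = 0.04974 + 0.02801 = 0.07775
R_eff = 1/U_eff = 12.86 ft²·°F·h/BTU

12.9 ft²·°F·h/BTU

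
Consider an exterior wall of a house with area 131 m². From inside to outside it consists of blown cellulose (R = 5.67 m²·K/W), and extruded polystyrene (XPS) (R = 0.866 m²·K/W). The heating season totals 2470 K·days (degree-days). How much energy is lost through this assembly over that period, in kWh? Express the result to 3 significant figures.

R_total = 5.67 + 0.866 = 6.536 m²·K/W
E = A × HDD × 24 / R / 1000 = 131 × 2470 × 24 / 6.536 / 1000 = 1188 kWh

1190 kWh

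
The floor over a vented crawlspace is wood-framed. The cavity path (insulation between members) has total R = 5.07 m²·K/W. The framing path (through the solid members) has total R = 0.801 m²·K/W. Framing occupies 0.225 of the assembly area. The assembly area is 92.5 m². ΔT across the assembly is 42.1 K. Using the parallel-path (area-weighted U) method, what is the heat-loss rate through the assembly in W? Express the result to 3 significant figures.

U_eff = 0.775/5.07 + 0.225/0.801 = 0.1529 + 0.2809 = 0.4338
R_eff = 1/U_eff = 2.305 m²·K/W
Q = 92.5 × 42.1 / 2.305 = 1689 W

1690 W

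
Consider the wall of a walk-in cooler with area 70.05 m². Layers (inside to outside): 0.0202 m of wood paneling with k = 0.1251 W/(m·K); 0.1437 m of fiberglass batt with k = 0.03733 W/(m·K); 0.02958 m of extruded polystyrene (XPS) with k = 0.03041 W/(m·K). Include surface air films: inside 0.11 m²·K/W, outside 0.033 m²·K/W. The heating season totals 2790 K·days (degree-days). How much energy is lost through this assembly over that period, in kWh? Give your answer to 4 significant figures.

0.0202/0.1251 = 0.16147
0.1437/0.03733 = 3.8495
0.02958/0.03041 = 0.97271
R_total = 0.11 + 0.16147 + 3.8495 + 0.97271 + 0.033 = 5.1266 m²·K/W
E = A × HDD × 24 / R / 1000 = 70.05 × 2790 × 24 / 5.1266 / 1000 = 914.94 kWh

914.9 kWh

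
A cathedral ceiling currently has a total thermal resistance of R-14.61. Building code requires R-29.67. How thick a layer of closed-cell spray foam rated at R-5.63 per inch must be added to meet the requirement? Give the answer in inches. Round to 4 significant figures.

2.675 in

ΔR = 29.67 − 14.61 = 15.06 ft²·°F·h/BTU
L = ΔR / (R/in) = 15.06/5.63 = 2.675 in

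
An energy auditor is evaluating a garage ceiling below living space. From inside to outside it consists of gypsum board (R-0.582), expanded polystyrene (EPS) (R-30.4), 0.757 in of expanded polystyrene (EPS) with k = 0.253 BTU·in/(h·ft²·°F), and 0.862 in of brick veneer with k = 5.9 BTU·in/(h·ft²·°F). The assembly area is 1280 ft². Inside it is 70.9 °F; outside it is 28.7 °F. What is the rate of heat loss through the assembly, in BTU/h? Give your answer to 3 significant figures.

1580 BTU/h

0.757/0.253 = 2.992
0.862/5.9 = 0.1461
R_total = 0.582 + 30.4 + 2.992 + 0.1461 = 34.12 ft²·°F·h/BTU
Q = A·ΔT/R = 1280 × (70.9 − 28.7) / 34.12 = 1583 BTU/h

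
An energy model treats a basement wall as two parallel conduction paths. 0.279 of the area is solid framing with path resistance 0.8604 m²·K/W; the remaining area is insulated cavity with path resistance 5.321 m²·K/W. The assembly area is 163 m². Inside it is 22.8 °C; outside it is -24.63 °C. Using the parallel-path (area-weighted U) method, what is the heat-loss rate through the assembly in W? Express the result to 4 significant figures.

3555 W

U_eff = 0.721/5.321 + 0.279/0.8604 = 0.1355 + 0.32427 = 0.45977
R_eff = 1/U_eff = 2.175 m²·K/W
Q = 163 × (22.8 − (-24.63)) / 2.175 = 3554.5 W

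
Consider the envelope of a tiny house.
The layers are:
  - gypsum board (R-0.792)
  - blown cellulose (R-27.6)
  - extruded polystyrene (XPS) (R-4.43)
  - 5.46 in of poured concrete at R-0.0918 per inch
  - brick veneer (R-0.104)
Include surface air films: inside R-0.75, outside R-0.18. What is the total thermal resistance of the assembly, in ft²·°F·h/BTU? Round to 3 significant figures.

5.46 × 0.0918 = 0.5012
R_total = 0.75 + 0.792 + 27.6 + 4.43 + 0.5012 + 0.104 + 0.18 = 34.36 ft²·°F·h/BTU

34.4 ft²·°F·h/BTU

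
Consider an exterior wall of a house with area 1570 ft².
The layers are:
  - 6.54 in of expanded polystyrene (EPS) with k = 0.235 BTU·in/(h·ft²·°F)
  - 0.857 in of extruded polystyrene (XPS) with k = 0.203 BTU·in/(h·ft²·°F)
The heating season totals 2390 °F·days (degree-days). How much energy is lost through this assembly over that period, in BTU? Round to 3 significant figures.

2810000 BTU

6.54/0.235 = 27.83
0.857/0.203 = 4.222
R_total = 27.83 + 4.222 = 32.05 ft²·°F·h/BTU
E = A × HDD × 24 / R = 1570 × 2390 × 24 / 32.05 = 2810000 BTU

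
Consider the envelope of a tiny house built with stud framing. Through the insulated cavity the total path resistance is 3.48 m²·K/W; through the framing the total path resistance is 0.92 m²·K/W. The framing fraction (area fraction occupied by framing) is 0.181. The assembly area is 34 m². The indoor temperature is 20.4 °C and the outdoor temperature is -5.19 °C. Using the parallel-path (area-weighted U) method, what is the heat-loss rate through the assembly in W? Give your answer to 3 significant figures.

U_eff = 0.819/3.48 + 0.181/0.92 = 0.2353 + 0.1967 = 0.4321
R_eff = 1/U_eff = 2.314 m²·K/W
Q = 34 × (20.4 − (-5.19)) / 2.314 = 375.9 W

376 W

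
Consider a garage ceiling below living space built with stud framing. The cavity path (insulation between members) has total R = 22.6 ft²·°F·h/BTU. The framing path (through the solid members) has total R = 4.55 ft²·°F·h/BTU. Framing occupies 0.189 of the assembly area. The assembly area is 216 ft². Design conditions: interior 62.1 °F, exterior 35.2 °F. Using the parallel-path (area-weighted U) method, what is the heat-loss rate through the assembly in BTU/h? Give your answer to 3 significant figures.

450 BTU/h

U_eff = 0.811/22.6 + 0.189/4.55 = 0.03588 + 0.04154 = 0.07742
R_eff = 1/U_eff = 12.92 ft²·°F·h/BTU
Q = 216 × (62.1 − 35.2) / 12.92 = 449.9 BTU/h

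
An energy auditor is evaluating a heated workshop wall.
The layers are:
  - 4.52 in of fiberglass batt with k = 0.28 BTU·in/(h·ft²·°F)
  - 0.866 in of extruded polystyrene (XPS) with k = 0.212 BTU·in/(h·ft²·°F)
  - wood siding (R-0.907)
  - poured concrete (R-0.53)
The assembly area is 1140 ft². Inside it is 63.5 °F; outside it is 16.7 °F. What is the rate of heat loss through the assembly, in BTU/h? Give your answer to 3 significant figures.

2460 BTU/h

4.52/0.28 = 16.14
0.866/0.212 = 4.085
R_total = 16.14 + 4.085 + 0.907 + 0.53 = 21.66 ft²·°F·h/BTU
Q = A·ΔT/R = 1140 × (63.5 − 16.7) / 21.66 = 2463 BTU/h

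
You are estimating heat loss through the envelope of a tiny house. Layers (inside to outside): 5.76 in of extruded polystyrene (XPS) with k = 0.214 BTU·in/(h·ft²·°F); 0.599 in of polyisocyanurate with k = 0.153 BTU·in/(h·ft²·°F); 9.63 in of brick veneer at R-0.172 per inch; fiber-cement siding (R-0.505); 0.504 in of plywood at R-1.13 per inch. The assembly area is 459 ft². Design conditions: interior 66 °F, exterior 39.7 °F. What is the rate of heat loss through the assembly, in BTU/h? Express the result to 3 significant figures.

5.76/0.214 = 26.92
0.599/0.153 = 3.915
9.63 × 0.172 = 1.656
0.504 × 1.13 = 0.5695
R_total = 26.92 + 3.915 + 1.656 + 0.505 + 0.5695 = 33.56 ft²·°F·h/BTU
Q = A·ΔT/R = 459 × (66 − 39.7) / 33.56 = 359.7 BTU/h

360 BTU/h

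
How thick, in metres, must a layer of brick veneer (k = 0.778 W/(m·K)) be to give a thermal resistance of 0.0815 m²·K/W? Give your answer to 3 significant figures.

0.0634 m

L = R·k = 0.0815 × 0.778 = 0.06341 m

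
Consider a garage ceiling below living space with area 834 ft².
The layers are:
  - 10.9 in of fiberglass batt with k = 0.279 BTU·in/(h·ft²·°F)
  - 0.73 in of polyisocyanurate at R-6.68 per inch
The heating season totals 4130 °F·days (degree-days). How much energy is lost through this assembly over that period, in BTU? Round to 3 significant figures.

1880000 BTU

10.9/0.279 = 39.07
0.73 × 6.68 = 4.876
R_total = 39.07 + 4.876 = 43.94 ft²·°F·h/BTU
E = A × HDD × 24 / R = 834 × 4130 × 24 / 43.94 = 1881000 BTU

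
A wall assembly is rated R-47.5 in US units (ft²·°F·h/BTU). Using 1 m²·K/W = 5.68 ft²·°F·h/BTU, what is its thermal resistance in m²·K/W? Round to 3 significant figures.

R_SI = 47.5/5.68 = 8.363

8.36 m²·K/W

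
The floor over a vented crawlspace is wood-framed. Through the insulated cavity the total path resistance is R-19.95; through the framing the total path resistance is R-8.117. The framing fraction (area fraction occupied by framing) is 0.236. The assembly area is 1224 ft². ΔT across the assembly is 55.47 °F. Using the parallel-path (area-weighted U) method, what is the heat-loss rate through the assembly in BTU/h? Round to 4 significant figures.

4574 BTU/h

U_eff = 0.764/19.95 + 0.236/8.117 = 0.038296 + 0.029075 = 0.067371
R_eff = 1/U_eff = 14.843 ft²·°F·h/BTU
Q = 1224 × 55.47 / 14.843 = 4574.1 BTU/h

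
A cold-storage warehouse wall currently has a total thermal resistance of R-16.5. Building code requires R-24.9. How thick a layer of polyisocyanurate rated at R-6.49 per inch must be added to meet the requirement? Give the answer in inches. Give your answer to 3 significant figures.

ΔR = 24.9 − 16.5 = 8.4 ft²·°F·h/BTU
L = ΔR / (R/in) = 8.4/6.49 = 1.294 in

1.29 in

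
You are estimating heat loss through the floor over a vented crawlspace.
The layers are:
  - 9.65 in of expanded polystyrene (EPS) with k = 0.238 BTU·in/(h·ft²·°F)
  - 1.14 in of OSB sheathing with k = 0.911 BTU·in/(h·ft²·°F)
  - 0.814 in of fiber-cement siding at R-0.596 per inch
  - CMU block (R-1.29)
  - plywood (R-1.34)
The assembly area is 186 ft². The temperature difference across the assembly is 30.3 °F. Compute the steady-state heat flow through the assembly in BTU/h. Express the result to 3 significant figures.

125 BTU/h

9.65/0.238 = 40.55
1.14/0.911 = 1.251
0.814 × 0.596 = 0.4851
R_total = 40.55 + 1.251 + 0.4851 + 1.29 + 1.34 = 44.91 ft²·°F·h/BTU
Q = A·ΔT/R = 186 × 30.3 / 44.91 = 125.5 BTU/h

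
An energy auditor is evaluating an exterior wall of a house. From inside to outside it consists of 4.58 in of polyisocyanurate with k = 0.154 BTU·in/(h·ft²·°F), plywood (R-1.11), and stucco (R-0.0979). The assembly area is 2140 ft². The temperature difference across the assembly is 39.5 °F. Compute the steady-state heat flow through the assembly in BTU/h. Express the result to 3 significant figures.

2730 BTU/h

4.58/0.154 = 29.74
R_total = 29.74 + 1.11 + 0.0979 = 30.95 ft²·°F·h/BTU
Q = A·ΔT/R = 2140 × 39.5 / 30.95 = 2731 BTU/h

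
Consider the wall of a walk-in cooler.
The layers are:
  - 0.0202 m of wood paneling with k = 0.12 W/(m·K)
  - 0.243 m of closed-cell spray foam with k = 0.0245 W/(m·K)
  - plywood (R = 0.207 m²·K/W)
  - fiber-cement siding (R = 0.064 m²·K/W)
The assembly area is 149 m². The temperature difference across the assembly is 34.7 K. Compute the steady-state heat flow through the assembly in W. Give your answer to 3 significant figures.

499 W

0.0202/0.12 = 0.1683
0.243/0.0245 = 9.918
R_total = 0.1683 + 9.918 + 0.207 + 0.064 = 10.36 m²·K/W
Q = A·ΔT/R = 149 × 34.7 / 10.36 = 499.2 W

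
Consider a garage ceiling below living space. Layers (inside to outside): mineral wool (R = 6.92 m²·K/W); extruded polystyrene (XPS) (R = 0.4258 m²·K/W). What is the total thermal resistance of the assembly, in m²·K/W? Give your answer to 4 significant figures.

7.346 m²·K/W

R_total = 6.92 + 0.4258 = 7.3458 m²·K/W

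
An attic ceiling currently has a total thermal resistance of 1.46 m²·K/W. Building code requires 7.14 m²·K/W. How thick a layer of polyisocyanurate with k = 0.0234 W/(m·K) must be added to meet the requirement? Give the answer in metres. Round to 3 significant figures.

0.133 m

ΔR = 7.14 − 1.46 = 5.68 m²·K/W
L = ΔR × k = 5.68 × 0.0234 = 0.1329 m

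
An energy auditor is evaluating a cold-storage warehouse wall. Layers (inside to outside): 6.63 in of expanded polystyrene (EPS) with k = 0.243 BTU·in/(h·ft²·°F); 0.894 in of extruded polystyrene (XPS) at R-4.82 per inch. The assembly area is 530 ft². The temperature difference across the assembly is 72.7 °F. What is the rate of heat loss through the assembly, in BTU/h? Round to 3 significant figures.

1220 BTU/h

6.63/0.243 = 27.28
0.894 × 4.82 = 4.309
R_total = 27.28 + 4.309 = 31.59 ft²·°F·h/BTU
Q = A·ΔT/R = 530 × 72.7 / 31.59 = 1220 BTU/h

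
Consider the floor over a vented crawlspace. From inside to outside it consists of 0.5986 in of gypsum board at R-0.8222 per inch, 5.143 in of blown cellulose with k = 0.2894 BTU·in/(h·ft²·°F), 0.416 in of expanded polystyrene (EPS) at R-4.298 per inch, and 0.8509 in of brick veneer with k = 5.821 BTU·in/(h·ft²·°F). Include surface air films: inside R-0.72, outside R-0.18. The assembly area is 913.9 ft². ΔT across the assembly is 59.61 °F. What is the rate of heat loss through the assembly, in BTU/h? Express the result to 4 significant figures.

0.5986 × 0.8222 = 0.49217
5.143/0.2894 = 17.771
0.416 × 4.298 = 1.788
0.8509/5.821 = 0.14618
R_total = 0.72 + 0.49217 + 17.771 + 1.788 + 0.14618 + 0.18 = 21.098 ft²·°F·h/BTU
Q = A·ΔT/R = 913.9 × 59.61 / 21.098 = 2582.2 BTU/h

2582 BTU/h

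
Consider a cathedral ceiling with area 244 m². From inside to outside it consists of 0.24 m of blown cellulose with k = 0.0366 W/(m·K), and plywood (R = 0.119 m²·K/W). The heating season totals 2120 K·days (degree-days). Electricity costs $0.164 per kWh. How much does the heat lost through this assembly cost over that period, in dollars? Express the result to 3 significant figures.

305 dollars

0.24/0.0366 = 6.557
R_total = 6.557 + 0.119 = 6.676 m²·K/W
E = A × HDD × 24 / R / 1000 = 244 × 2120 × 24 / 6.676 / 1000 = 1859 kWh
Cost = 1859 × 0.164 = $305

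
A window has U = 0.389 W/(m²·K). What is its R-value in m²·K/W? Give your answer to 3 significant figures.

2.57 m²·K/W

R = 1/U = 1/0.389 = 2.571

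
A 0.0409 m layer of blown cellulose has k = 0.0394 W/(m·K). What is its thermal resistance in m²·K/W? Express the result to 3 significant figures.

1.04 m²·K/W

R = L/k = 0.0409/0.0394 = 1.038 m²·K/W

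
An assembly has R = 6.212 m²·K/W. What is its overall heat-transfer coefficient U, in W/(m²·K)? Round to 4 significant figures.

U = 1/R = 1/6.212 = 0.16098

0.1610 W/(m²·K)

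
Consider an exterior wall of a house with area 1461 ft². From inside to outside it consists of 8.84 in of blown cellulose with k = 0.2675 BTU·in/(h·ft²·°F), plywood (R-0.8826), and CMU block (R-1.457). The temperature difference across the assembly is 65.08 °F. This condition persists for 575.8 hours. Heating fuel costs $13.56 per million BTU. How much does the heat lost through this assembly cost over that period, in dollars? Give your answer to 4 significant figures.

20.98 dollars

8.84/0.2675 = 33.047
R_total = 33.047 + 0.8826 + 1.457 = 35.386 ft²·°F·h/BTU
Q = 1461 × 65.08 / 35.386 = 2687 BTU/h
E = 2687 × 575.8 = 1547200 BTU
Cost = 1547200/10⁶ × 13.56 = $20.979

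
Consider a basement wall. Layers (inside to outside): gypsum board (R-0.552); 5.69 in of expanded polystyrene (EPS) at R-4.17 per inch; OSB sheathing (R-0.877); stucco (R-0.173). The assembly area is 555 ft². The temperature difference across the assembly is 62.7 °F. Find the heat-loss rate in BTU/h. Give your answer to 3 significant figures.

1370 BTU/h

5.69 × 4.17 = 23.73
R_total = 0.552 + 23.73 + 0.877 + 0.173 = 25.33 ft²·°F·h/BTU
Q = A·ΔT/R = 555 × 62.7 / 25.33 = 1374 BTU/h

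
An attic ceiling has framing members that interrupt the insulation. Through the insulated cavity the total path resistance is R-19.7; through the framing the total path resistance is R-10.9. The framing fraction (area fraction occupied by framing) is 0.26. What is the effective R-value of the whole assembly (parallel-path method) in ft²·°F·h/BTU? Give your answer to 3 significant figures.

U_eff = 0.74/19.7 + 0.26/10.9 = 0.03756 + 0.02385 = 0.06142
R_eff = 1/U_eff = 16.28 ft²·°F·h/BTU

16.3 ft²·°F·h/BTU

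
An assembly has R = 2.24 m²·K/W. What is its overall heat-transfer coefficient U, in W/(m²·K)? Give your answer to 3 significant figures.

U = 1/R = 1/2.24 = 0.4464

0.446 W/(m²·K)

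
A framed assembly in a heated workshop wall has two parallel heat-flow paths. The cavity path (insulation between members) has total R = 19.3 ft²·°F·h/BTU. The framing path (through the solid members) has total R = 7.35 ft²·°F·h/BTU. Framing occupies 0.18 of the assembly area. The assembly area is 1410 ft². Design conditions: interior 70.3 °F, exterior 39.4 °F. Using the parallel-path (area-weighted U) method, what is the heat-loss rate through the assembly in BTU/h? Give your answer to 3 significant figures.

U_eff = 0.82/19.3 + 0.18/7.35 = 0.04249 + 0.02449 = 0.06698
R_eff = 1/U_eff = 14.93 ft²·°F·h/BTU
Q = 1410 × (70.3 − 39.4) / 14.93 = 2918 BTU/h

2920 BTU/h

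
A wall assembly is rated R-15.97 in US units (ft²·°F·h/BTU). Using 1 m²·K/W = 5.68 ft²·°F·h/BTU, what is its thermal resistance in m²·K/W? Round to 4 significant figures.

R_SI = 15.97/5.68 = 2.8116

2.812 m²·K/W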